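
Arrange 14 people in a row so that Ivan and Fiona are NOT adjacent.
Total - adjacent = 14! - (14-1)!×2 = 87178291200 - 12454041600 = 74724249600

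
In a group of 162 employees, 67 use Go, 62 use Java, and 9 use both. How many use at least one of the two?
|A∪B| = |A| + |B| - |A∩B| = 67 + 62 - 9 = 120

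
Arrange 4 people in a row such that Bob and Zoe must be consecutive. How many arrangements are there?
Treat the 2 as one block: (4-2+1)! × 2! = 6 × 2 = 12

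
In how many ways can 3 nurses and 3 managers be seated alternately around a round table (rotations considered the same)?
Fix one of the nurses: (3-1)! ways for the remaining nurses, × 3! ways for the managers = 2 × 6 = 12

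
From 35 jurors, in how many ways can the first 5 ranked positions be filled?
P(35,5) = 35!/(35-5)! = 38955840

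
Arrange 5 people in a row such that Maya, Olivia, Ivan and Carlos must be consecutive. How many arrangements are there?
Treat the 4 as one block: (5-4+1)! × 4! = 2 × 24 = 48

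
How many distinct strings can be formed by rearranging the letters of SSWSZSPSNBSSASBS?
16! / (2! × 1! × 1! × 1! × 1! × 9! × 1!) = 28828800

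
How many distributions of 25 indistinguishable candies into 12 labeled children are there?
C(25+12-1, 12-1) = C(36, 11) = 600805296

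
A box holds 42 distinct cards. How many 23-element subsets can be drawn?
C(42,23) = 42!/(23!×19!) = 446775310800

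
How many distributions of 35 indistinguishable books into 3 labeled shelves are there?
C(35+3-1, 3-1) = C(37, 2) = 666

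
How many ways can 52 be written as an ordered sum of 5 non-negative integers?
C(52+5-1, 5-1) = C(56, 4) = 367290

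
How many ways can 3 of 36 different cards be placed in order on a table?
P(36,3) = 36!/(36-3)! = 42840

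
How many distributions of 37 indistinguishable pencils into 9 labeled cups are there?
C(37+9-1, 9-1) = C(45, 8) = 215553195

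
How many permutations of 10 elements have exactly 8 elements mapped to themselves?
Choose the 8 fixed points C(10,8) = 45, derange the rest: !2 = Σ_{j=0}^{2} (-1)^j·2!/j! = 2 - 2 + 1 = 1. Product = 45 × 1 = 45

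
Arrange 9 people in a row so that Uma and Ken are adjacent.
Treat as block: (9-1)! × 2! = 40320 × 2 = 80640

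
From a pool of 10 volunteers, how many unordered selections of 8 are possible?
C(10,8) = 10!/(8!×2!) = 45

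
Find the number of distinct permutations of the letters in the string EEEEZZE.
7! / (2! × 5!) = 21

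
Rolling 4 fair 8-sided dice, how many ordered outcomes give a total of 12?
Coefficient of x^12 in (x + x² + ... + x^8)^4. By inclusion-exclusion on dice exceeding 8: Σ_j (-1)^j C(4,j)·C(12-1-8j, 3) = C(4,0)·C(11,3) - C(4,1)·C(3,3) = 1·165 - 4·1 = 161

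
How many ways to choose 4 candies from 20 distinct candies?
C(20,4) = 20!/(4!×16!) = 4845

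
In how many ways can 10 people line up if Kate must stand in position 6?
Fix one position: (10-1)! = 362880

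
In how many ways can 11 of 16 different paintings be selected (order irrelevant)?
C(16,11) = 16!/(11!×5!) = 4368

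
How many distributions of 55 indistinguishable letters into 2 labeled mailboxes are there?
C(55+2-1, 2-1) = C(56, 1) = 56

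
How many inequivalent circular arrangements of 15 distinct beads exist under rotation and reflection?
(15-1)!/2 = 87178291200/2 = 43589145600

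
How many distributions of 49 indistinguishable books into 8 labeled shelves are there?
C(49+8-1, 8-1) = C(56, 7) = 231917400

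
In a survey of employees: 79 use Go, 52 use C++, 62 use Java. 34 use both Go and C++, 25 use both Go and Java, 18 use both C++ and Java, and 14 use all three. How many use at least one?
|A∪B∪C| = 79+52+62-34-25-18+14 = 130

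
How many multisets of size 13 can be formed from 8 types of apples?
C(13+8-1, 8-1) = C(20, 7) = 77520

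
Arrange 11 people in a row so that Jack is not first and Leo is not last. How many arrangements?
By inclusion-exclusion: 11! - 2×(11-1)! + (11-2)! = 39916800 - 7257600 + 362880 = 33022080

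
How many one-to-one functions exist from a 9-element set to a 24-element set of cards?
P(24,9) = 24!/(24-9)! = 474467051520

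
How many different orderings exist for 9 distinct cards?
9! = 362880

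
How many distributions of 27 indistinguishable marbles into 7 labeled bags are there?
C(27+7-1, 7-1) = C(33, 6) = 1107568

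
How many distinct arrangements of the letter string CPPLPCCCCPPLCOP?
15! / (6! × 2! × 6! × 1!) = 1261260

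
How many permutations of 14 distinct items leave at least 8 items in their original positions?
Exactly j fixed points: C(14,j)·!(14-j); sum over j ≥ 8 (derangement numbers via !m = (m-1)·(!(m-1) + !(m-2)): !0..!6 = 1, 0, 1, 2, 9, 44, 265). Σ_{j=8}^{14} C(14,j)·!(14-j) = C(14,8)·!6 + C(14,9)·!5 + C(14,10)·!4 + C(14,11)·!3 + C(14,12)·!2 + C(14,13)·!1 + C(14,14)·!0 = 3003·265 + 2002·44 + 1001·9 + 364·2 + 91·1 + 14·0 + 1·1 = 893712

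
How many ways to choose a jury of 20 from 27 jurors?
C(27,20) = 27!/(20!×7!) = 888030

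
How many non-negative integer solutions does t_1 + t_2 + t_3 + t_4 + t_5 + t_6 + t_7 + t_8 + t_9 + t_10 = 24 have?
C(24+10-1, 10-1) = C(33, 9) = 38567100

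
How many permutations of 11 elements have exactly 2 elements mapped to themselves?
Choose the 2 fixed points C(11,2) = 55, derange the rest: !9 = Σ_{j=0}^{9} (-1)^j·9!/j! = 362880 - 362880 + 181440 - 60480 + 15120 - 3024 + 504 - 72 + 9 - 1 = 133496. Product = 55 × 133496 = 7342280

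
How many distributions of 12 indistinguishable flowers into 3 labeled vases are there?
C(12+3-1, 3-1) = C(14, 2) = 91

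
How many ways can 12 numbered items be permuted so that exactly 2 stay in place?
Choose the 2 fixed points C(12,2) = 66, derange the rest: !10 = Σ_{j=0}^{10} (-1)^j·10!/j! = 3628800 - 3628800 + 1814400 - 604800 + 151200 - 30240 + 5040 - 720 + 90 - 10 + 1 = 1334961. Product = 66 × 1334961 = 88107426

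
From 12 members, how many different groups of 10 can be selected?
C(12,10) = 12!/(10!×2!) = 66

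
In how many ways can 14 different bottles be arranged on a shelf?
14! = 87178291200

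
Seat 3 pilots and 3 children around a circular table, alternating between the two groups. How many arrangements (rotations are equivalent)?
Fix one of the pilots: (3-1)! ways for the remaining pilots, × 3! ways for the children = 2 × 6 = 12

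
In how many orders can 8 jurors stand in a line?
8! = 40320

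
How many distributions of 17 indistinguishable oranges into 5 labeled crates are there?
C(17+5-1, 5-1) = C(21, 4) = 5985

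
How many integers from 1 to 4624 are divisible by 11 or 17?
⌊4624/11⌋ + ⌊4624/17⌋ - ⌊4624/187⌋ = 420 + 272 - 24 = 668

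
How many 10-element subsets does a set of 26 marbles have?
C(26,10) = 26!/(10!×16!) = 5311735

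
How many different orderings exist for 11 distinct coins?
11! = 39916800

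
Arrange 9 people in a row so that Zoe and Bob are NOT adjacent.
Total - adjacent = 9! - (9-1)!×2 = 362880 - 80640 = 282240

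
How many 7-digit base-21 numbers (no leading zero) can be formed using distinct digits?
First digit: 20 choices (nonzero). Then descending: 20 × 20 × 19 × 18 × 17 × 16 × 15 = 558144000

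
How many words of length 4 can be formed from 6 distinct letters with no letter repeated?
P(6,4) = 6!/(6-4)! = 360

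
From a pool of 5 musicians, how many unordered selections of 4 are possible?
C(5,4) = 5!/(4!×1!) = 5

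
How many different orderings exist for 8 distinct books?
8! = 40320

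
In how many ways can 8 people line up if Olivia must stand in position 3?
Fix one position: (8-1)! = 5040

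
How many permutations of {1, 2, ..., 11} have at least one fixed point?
Complement of the derangements. !11 = Σ_{j=0}^{11} (-1)^j·11!/j! = 39916800 - 39916800 + 19958400 - 6652800 + 1663200 - 332640 + 55440 - 7920 + 990 - 110 + 11 - 1 = 14684570. 11! - !11 = 39916800 - 14684570 = 25232230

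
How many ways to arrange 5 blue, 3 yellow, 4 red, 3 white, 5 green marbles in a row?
20! / (5! × 3! × 4! × 3! × 5!) = 195545750400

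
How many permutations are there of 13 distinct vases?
13! = 6227020800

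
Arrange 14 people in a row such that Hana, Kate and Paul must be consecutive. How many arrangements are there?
Treat the 3 as one block: (14-3+1)! × 3! = 479001600 × 6 = 2874009600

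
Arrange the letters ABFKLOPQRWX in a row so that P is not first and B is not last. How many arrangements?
By inclusion-exclusion: 11! - 2×(11-1)! + (11-2)! = 39916800 - 7257600 + 362880 = 33022080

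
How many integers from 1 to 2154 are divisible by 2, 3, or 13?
⌊2154/2⌋+⌊2154/3⌋+⌊2154/13⌋ - ⌊2154/6⌋-⌊2154/26⌋-⌊2154/39⌋ + ⌊2154/78⌋ = 1077+718+165 - 359-82-55 + 27 = 1491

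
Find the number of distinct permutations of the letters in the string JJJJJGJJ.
8! / (7! × 1!) = 8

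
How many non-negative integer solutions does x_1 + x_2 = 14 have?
C(14+2-1, 2-1) = C(15, 1) = 15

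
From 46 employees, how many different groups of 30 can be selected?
C(46,30) = 46!/(30!×16!) = 991493848554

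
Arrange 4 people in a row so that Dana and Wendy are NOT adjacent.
Total - adjacent = 4! - (4-1)!×2 = 24 - 12 = 12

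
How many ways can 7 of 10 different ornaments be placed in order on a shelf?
P(10,7) = 10!/(10-7)! = 604800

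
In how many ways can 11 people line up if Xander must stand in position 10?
Fix one position: (11-1)! = 3628800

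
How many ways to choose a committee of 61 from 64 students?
C(64,61) = 64!/(61!×3!) = 41664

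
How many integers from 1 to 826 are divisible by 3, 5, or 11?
⌊826/3⌋+⌊826/5⌋+⌊826/11⌋ - ⌊826/15⌋-⌊826/33⌋-⌊826/55⌋ + ⌊826/165⌋ = 275+165+75 - 55-25-15 + 5 = 425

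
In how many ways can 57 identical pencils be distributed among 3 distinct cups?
C(57+3-1, 3-1) = C(59, 2) = 1711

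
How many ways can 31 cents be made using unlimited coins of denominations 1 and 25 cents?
Coefficient of x^31 in 1/(1-x^1) · 1/(1-x^25). Use j coins of 25 for j = 0..⌊31/25⌋ = 1, the rest in 1s: 1 + 1 = 2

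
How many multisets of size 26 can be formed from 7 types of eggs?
C(26+7-1, 7-1) = C(32, 6) = 906192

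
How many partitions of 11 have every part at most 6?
Let r_j(i) = number of partitions of i into parts ≤ j, for i = 0..11. r_1(i) = 1 for all i; r_j(i) = r_{j-1}(i) + r_j(i-j). Rows j = 2..6: ≤2: 1 1 2 2 3 3 4 4 5 5 6 6; ≤3: 1 1 2 3 4 5 7 8 10 12 14 16; ≤4: 1 1 2 3 5 6 9 11 15 18 23 27; ≤5: 1 1 2 3 5 7 10 13 18 23 30 37; ≤6: 1 1 2 3 5 7 11 14 20 26 35 44. r_6(11) = 44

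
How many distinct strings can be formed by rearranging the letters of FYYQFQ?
6! / (2! × 2! × 2!) = 90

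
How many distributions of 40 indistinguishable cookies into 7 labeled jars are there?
C(40+7-1, 7-1) = C(46, 6) = 9366819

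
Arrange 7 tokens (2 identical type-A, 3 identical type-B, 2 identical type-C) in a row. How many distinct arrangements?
7! / (2! × 3! × 2!) = 210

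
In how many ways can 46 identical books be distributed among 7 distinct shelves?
C(46+7-1, 7-1) = C(52, 6) = 20358520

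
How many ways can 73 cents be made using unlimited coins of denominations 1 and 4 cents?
Coefficient of x^73 in 1/(1-x^1) · 1/(1-x^4). Use j coins of 4 for j = 0..⌊73/4⌋ = 18, the rest in 1s: 18 + 1 = 19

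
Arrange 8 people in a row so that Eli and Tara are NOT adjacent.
Total - adjacent = 8! - (8-1)!×2 = 40320 - 10080 = 30240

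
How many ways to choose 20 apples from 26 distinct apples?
C(26,20) = 26!/(20!×6!) = 230230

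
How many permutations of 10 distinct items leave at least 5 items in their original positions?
Exactly j fixed points: C(10,j)·!(10-j); sum over j ≥ 5 (derangement numbers via !m = (m-1)·(!(m-1) + !(m-2)): !0..!5 = 1, 0, 1, 2, 9, 44). Σ_{j=5}^{10} C(10,j)·!(10-j) = C(10,5)·!5 + C(10,6)·!4 + C(10,7)·!3 + C(10,8)·!2 + C(10,9)·!1 + C(10,10)·!0 = 252·44 + 210·9 + 120·2 + 45·1 + 10·0 + 1·1 = 13264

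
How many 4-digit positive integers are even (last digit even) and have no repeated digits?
Last∈{0,2,4,6,8}. Last=0: 504. Last nonzero: 4×8×P(8,2) = 1792. Total = 2296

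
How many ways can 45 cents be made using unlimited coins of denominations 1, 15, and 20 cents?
Coefficient of x^45 in 1/(1-x^1) · 1/(1-x^15) · 1/(1-x^20). Case on j = number of 20-cent coins (j = 0..2); remainder r = 45 - 20j is made from {1,15} in ⌊r/15⌋+1 ways. r = 45, 25, 5 → 4 + 2 + 1 = 7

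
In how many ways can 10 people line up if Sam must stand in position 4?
Fix one position: (10-1)! = 362880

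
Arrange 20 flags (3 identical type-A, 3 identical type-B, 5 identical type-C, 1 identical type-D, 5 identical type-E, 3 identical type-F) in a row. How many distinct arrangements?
20! / (3! × 3! × 5! × 1! × 5! × 3!) = 782183001600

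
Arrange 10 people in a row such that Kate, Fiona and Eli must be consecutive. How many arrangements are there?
Treat the 3 as one block: (10-3+1)! × 3! = 40320 × 6 = 241920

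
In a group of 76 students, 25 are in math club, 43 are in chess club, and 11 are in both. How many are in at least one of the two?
|A∪B| = |A| + |B| - |A∩B| = 25 + 43 - 11 = 57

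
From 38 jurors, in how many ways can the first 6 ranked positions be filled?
P(38,6) = 38!/(38-6)! = 1987690320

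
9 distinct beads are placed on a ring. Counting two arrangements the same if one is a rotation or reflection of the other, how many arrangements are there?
(9-1)!/2 = 40320/2 = 20160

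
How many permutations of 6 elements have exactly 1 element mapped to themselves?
Choose the 1 fixed point C(6,1) = 6, derange the rest: !5 = Σ_{j=0}^{5} (-1)^j·5!/j! = 120 - 120 + 60 - 20 + 5 - 1 = 44. Product = 6 × 44 = 264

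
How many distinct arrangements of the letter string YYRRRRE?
7! / (2! × 4! × 1!) = 105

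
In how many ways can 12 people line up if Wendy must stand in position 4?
Fix one position: (12-1)! = 39916800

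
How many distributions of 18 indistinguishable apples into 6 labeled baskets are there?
C(18+6-1, 6-1) = C(23, 5) = 33649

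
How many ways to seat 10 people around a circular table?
Circular: fix one position, arrange the rest. (10-1)! = 362880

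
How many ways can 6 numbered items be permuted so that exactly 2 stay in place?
Choose the 2 fixed points C(6,2) = 15, derange the rest: !4 = Σ_{j=0}^{4} (-1)^j·4!/j! = 24 - 24 + 12 - 4 + 1 = 9. Product = 15 × 9 = 135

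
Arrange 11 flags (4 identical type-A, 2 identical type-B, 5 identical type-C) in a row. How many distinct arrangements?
11! / (4! × 2! × 5!) = 6930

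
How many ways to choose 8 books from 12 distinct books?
C(12,8) = 12!/(8!×4!) = 495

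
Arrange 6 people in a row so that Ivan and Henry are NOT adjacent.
Total - adjacent = 6! - (6-1)!×2 = 720 - 240 = 480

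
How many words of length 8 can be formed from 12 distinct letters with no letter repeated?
P(12,8) = 12!/(12-8)! = 19958400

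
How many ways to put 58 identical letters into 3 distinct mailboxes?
C(58+3-1, 3-1) = C(60, 2) = 1770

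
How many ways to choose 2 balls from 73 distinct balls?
C(73,2) = 73!/(2!×71!) = 2628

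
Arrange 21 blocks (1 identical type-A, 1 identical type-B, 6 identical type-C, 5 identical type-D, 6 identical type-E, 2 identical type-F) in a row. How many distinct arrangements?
21! / (1! × 1! × 6! × 5! × 6! × 2!) = 410646075840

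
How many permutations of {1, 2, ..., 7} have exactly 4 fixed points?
Choose the 4 fixed points C(7,4) = 35, derange the rest: !3 = Σ_{j=0}^{3} (-1)^j·3!/j! = 6 - 6 + 3 - 1 = 2. Product = 35 × 2 = 70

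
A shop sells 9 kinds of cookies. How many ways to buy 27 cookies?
C(27+9-1, 9-1) = C(35, 8) = 23535820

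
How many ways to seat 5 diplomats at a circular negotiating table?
Circular: fix one position, arrange the rest. (5-1)! = 24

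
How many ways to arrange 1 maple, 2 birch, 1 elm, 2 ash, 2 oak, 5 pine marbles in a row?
13! / (1! × 2! × 1! × 2! × 2! × 5!) = 6486480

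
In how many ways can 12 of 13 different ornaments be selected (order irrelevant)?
C(13,12) = 13!/(12!×1!) = 13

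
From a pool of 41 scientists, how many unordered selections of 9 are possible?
C(41,9) = 41!/(9!×32!) = 350343565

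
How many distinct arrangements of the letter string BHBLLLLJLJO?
11! / (1! × 5! × 1! × 2! × 2!) = 83160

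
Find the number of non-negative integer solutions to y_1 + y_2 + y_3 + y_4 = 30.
C(30+4-1, 4-1) = C(33, 3) = 5456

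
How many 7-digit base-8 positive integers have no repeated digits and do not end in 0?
Last digit: 7 nonzero choices. First digit: 6 (nonzero, ≠last). Middle 5: P(6,5) = 720. Total = 30240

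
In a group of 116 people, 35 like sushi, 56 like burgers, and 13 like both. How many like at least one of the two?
|A∪B| = |A| + |B| - |A∩B| = 35 + 56 - 13 = 78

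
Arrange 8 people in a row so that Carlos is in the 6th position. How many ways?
Fix one position: (8-1)! = 5040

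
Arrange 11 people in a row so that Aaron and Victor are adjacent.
Treat as block: (11-1)! × 2! = 3628800 × 2 = 7257600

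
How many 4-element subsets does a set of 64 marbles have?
C(64,4) = 64!/(4!×60!) = 635376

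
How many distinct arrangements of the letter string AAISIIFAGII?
11! / (3! × 1! × 1! × 1! × 5!) = 55440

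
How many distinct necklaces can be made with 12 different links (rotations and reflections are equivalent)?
(12-1)!/2 = 39916800/2 = 19958400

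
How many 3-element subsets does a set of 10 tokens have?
C(10,3) = 10!/(3!×7!) = 120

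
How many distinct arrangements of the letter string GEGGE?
5! / (3! × 2!) = 10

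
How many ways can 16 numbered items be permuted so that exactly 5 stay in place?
Choose the 5 fixed points C(16,5) = 4368, derange the rest: !11 = Σ_{j=0}^{11} (-1)^j·11!/j! = 39916800 - 39916800 + 19958400 - 6652800 + 1663200 - 332640 + 55440 - 7920 + 990 - 110 + 11 - 1 = 14684570. Product = 4368 × 14684570 = 64142201760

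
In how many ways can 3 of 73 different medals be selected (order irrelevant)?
C(73,3) = 73!/(3!×70!) = 62196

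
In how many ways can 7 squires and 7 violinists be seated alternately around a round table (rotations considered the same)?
Fix one of the squires: (7-1)! ways for the remaining squires, × 7! ways for the violinists = 720 × 5040 = 3628800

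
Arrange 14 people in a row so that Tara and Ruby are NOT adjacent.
Total - adjacent = 14! - (14-1)!×2 = 87178291200 - 12454041600 = 74724249600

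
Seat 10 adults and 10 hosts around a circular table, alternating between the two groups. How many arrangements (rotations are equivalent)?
Fix one of the adults: (10-1)! ways for the remaining adults, × 10! ways for the hosts = 362880 × 3628800 = 1316818944000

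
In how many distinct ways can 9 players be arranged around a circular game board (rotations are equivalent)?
Circular: fix one position, arrange the rest. (9-1)! = 40320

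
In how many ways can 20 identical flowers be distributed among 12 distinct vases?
C(20+12-1, 12-1) = C(31, 11) = 84672315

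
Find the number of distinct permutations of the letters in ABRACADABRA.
11! / (5! × 2! × 2! × 1! × 1!) = 83160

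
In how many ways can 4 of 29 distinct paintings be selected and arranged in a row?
P(29,4) = 29!/(29-4)! = 570024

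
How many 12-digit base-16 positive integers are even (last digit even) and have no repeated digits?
Last∈{0,2,4,6,8,10,12,14}. Last=0: 54486432000. Last nonzero: 7×14×P(14,10) = 355978022400. Total = 410464454400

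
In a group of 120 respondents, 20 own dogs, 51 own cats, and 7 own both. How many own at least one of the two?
|A∪B| = |A| + |B| - |A∩B| = 20 + 51 - 7 = 64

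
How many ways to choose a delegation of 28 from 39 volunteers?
C(39,28) = 39!/(28!×11!) = 1676056044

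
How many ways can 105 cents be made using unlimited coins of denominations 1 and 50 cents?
Coefficient of x^105 in 1/(1-x^1) · 1/(1-x^50). Use j coins of 50 for j = 0..⌊105/50⌋ = 2, the rest in 1s: 2 + 1 = 3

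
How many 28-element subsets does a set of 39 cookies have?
C(39,28) = 39!/(28!×11!) = 1676056044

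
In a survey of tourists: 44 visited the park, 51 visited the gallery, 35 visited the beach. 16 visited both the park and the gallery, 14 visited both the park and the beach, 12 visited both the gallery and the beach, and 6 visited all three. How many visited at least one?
|A∪B∪C| = 44+51+35-16-14-12+6 = 94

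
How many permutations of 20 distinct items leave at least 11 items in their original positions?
Exactly j fixed points: C(20,j)·!(20-j); sum over j ≥ 11 (derangement numbers via !m = (m-1)·(!(m-1) + !(m-2)): !0..!9 = 1, 0, 1, 2, 9, 44, 265, 1854, 14833, 133496). Σ_{j=11}^{20} C(20,j)·!(20-j) = C(20,11)·!9 + C(20,12)·!8 + C(20,13)·!7 + C(20,14)·!6 + C(20,15)·!5 + C(20,16)·!4 + C(20,17)·!3 + C(20,18)·!2 + C(20,19)·!1 + C(20,20)·!0 = 167960·133496 + 125970·14833 + 77520·1854 + 38760·265 + 15504·44 + 4845·9 + 1140·2 + 190·1 + 20·0 + 1·1 = 24445222902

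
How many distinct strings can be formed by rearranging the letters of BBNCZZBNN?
9! / (1! × 3! × 3! × 2!) = 5040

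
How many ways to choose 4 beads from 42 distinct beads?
C(42,4) = 42!/(4!×38!) = 111930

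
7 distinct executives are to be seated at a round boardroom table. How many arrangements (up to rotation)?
Circular: fix one position, arrange the rest. (7-1)! = 720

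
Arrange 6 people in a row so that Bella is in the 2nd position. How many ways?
Fix one position: (6-1)! = 120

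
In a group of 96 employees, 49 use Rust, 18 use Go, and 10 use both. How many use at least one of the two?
|A∪B| = |A| + |B| - |A∩B| = 49 + 18 - 10 = 57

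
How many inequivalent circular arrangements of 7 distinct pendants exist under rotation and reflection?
(7-1)!/2 = 720/2 = 360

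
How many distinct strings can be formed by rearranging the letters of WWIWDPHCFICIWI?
14! / (1! × 1! × 4! × 1! × 4! × 2! × 1!) = 75675600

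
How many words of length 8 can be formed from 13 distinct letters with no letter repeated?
P(13,8) = 13!/(13-8)! = 51891840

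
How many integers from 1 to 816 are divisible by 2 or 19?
⌊816/2⌋ + ⌊816/19⌋ - ⌊816/38⌋ = 408 + 42 - 21 = 429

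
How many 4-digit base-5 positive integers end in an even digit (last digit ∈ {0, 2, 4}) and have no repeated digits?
Last∈{0,2,4}. Last=0: 24. Last nonzero: 2×3×P(3,2) = 36. Total = 60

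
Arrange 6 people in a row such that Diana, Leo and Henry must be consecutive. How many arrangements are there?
Treat the 3 as one block: (6-3+1)! × 3! = 24 × 6 = 144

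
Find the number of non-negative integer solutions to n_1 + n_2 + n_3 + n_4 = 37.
C(37+4-1, 4-1) = C(40, 3) = 9880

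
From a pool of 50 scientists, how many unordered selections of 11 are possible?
C(50,11) = 50!/(11!×39!) = 37353738800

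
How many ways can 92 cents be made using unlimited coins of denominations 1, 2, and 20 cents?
Coefficient of x^92 in 1/(1-x^1) · 1/(1-x^2) · 1/(1-x^20). Case on j = number of 20-cent coins (j = 0..4); remainder r = 92 - 20j is made from {1,2} in ⌊r/2⌋+1 ways. r = 92, 72, 52, 32, 12 → 47 + 37 + 27 + 17 + 7 = 135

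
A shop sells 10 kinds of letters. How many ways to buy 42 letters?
C(42+10-1, 10-1) = C(51, 9) = 3042312350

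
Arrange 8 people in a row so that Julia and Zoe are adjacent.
Treat as block: (8-1)! × 2! = 5040 × 2 = 10080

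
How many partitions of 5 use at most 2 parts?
By conjugation, equals partitions of 5 into parts ≤ 2. Let r_j(i) = number of partitions of i into parts ≤ j, for i = 0..5. r_1(i) = 1 for all i; r_j(i) = r_{j-1}(i) + r_j(i-j). Rows j = 2..2: ≤2: 1 1 2 2 3 3. r_2(5) = 3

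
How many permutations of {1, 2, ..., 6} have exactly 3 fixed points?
Choose the 3 fixed points C(6,3) = 20, derange the rest: !3 = Σ_{j=0}^{3} (-1)^j·3!/j! = 6 - 6 + 3 - 1 = 2. Product = 20 × 2 = 40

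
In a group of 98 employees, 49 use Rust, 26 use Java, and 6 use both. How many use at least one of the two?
|A∪B| = |A| + |B| - |A∩B| = 49 + 26 - 6 = 69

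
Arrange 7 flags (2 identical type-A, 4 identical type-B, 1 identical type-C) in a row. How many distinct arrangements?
7! / (2! × 4! × 1!) = 105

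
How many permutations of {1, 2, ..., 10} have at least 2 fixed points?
Exactly j fixed points: C(10,j)·!(10-j); sum over j ≥ 2 (derangement numbers via !m = (m-1)·(!(m-1) + !(m-2)): !0..!8 = 1, 0, 1, 2, 9, 44, 265, 1854, 14833). Σ_{j=2}^{10} C(10,j)·!(10-j) = C(10,2)·!8 + C(10,3)·!7 + C(10,4)·!6 + C(10,5)·!5 + C(10,6)·!4 + C(10,7)·!3 + C(10,8)·!2 + C(10,9)·!1 + C(10,10)·!0 = 45·14833 + 120·1854 + 210·265 + 252·44 + 210·9 + 120·2 + 45·1 + 10·0 + 1·1 = 958879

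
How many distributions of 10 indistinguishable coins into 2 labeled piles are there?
C(10+2-1, 2-1) = C(11, 1) = 11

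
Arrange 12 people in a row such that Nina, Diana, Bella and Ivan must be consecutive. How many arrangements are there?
Treat the 4 as one block: (12-4+1)! × 4! = 362880 × 24 = 8709120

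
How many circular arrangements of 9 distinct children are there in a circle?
Circular: fix one position, arrange the rest. (9-1)! = 40320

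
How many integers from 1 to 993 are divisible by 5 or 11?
⌊993/5⌋ + ⌊993/11⌋ - ⌊993/55⌋ = 198 + 90 - 18 = 270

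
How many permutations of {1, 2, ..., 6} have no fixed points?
!6 = Σ_{j=0}^{6} (-1)^j·6!/j! = 720 - 720 + 360 - 120 + 30 - 6 + 1 = 265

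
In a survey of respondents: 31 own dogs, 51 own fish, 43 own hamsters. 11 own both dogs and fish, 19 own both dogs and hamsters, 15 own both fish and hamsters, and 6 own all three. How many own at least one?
|A∪B∪C| = 31+51+43-11-19-15+6 = 86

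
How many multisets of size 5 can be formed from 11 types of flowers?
C(5+11-1, 11-1) = C(15, 10) = 3003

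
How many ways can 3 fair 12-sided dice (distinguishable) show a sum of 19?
Coefficient of x^19 in (x + x² + ... + x^12)^3. By inclusion-exclusion on dice exceeding 12: Σ_j (-1)^j C(3,j)·C(19-1-12j, 2) = C(3,0)·C(18,2) - C(3,1)·C(6,2) = 1·153 - 3·15 = 108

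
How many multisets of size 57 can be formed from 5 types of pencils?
C(57+5-1, 5-1) = C(61, 4) = 521855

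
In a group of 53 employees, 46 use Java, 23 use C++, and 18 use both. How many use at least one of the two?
|A∪B| = |A| + |B| - |A∩B| = 46 + 23 - 18 = 51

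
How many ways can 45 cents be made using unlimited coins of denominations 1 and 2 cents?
Coefficient of x^45 in 1/(1-x^1) · 1/(1-x^2). Use j coins of 2 for j = 0..⌊45/2⌋ = 22, the rest in 1s: 22 + 1 = 23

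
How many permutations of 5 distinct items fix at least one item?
Complement of the derangements. !5 = Σ_{j=0}^{5} (-1)^j·5!/j! = 120 - 120 + 60 - 20 + 5 - 1 = 44. 5! - !5 = 120 - 44 = 76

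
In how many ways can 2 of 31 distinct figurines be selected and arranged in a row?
P(31,2) = 31!/(31-2)! = 930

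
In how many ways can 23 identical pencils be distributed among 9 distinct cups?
C(23+9-1, 9-1) = C(31, 8) = 7888725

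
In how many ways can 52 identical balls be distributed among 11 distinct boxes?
C(52+11-1, 11-1) = C(62, 10) = 107518933731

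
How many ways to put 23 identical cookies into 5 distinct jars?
C(23+5-1, 5-1) = C(27, 4) = 17550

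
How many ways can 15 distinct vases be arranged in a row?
15! = 1307674368000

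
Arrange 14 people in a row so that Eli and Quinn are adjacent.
Treat as block: (14-1)! × 2! = 6227020800 × 2 = 12454041600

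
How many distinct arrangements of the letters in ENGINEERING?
11! / (3! × 3! × 2! × 2! × 1!) = 277200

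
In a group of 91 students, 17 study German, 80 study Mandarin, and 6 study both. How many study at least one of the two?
|A∪B| = |A| + |B| - |A∩B| = 17 + 80 - 6 = 91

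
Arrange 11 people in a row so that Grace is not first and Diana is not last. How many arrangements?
By inclusion-exclusion: 11! - 2×(11-1)! + (11-2)! = 39916800 - 7257600 + 362880 = 33022080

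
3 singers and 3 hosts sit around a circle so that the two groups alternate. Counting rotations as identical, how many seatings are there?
Fix one of the singers: (3-1)! ways for the remaining singers, × 3! ways for the hosts = 2 × 6 = 12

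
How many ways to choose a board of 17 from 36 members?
C(36,17) = 36!/(17!×19!) = 8597496600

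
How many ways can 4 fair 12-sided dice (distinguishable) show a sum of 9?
Coefficient of x^9 in (x + x² + ... + x^12)^4. By inclusion-exclusion on dice exceeding 12: Σ_j (-1)^j C(4,j)·C(9-1-12j, 3) = C(4,0)·C(8,3) = 1·56 = 56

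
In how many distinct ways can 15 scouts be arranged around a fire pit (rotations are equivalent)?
Circular: fix one position, arrange the rest. (15-1)! = 87178291200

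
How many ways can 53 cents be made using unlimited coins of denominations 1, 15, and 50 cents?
Coefficient of x^53 in 1/(1-x^1) · 1/(1-x^15) · 1/(1-x^50). Case on j = number of 50-cent coins (j = 0..1); remainder r = 53 - 50j is made from {1,15} in ⌊r/15⌋+1 ways. r = 53, 3 → 4 + 1 = 5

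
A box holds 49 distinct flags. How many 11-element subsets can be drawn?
C(49,11) = 49!/(11!×38!) = 29135916264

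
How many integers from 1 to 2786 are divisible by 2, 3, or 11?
⌊2786/2⌋+⌊2786/3⌋+⌊2786/11⌋ - ⌊2786/6⌋-⌊2786/22⌋-⌊2786/33⌋ + ⌊2786/66⌋ = 1393+928+253 - 464-126-84 + 42 = 1942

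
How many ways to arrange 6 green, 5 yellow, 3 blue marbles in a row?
14! / (6! × 5! × 3!) = 168168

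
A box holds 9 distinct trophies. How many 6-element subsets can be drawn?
C(9,6) = 9!/(6!×3!) = 84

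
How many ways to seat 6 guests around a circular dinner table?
Circular: fix one position, arrange the rest. (6-1)! = 120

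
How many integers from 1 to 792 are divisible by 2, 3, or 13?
⌊792/2⌋+⌊792/3⌋+⌊792/13⌋ - ⌊792/6⌋-⌊792/26⌋-⌊792/39⌋ + ⌊792/78⌋ = 396+264+60 - 132-30-20 + 10 = 548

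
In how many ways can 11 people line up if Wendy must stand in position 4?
Fix one position: (11-1)! = 3628800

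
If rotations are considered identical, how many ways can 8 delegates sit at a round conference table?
Circular: fix one position, arrange the rest. (8-1)! = 5040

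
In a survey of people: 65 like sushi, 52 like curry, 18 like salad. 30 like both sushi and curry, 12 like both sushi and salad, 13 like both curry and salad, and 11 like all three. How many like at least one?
|A∪B∪C| = 65+52+18-30-12-13+11 = 91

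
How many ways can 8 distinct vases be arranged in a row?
8! = 40320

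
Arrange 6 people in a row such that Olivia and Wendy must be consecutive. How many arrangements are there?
Treat the 2 as one block: (6-2+1)! × 2! = 120 × 2 = 240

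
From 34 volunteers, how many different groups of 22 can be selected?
C(34,22) = 34!/(22!×12!) = 548354040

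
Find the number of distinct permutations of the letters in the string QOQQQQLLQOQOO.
13! / (4! × 7! × 2!) = 25740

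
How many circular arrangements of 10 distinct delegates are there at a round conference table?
Circular: fix one position, arrange the rest. (10-1)! = 362880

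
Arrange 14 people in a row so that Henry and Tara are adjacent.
Treat as block: (14-1)! × 2! = 6227020800 × 2 = 12454041600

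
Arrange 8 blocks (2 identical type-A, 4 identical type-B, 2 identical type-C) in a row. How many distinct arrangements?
8! / (2! × 4! × 2!) = 420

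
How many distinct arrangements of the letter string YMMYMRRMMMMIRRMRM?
17! / (2! × 5! × 1! × 9!) = 4084080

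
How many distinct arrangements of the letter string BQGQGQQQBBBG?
12! / (4! × 3! × 5!) = 27720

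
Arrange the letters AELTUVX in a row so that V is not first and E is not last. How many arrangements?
By inclusion-exclusion: 7! - 2×(7-1)! + (7-2)! = 5040 - 1440 + 120 = 3720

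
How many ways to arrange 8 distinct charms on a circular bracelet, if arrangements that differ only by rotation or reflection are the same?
(8-1)!/2 = 5040/2 = 2520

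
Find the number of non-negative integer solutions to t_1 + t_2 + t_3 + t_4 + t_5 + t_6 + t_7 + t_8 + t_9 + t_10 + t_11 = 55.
C(55+11-1, 11-1) = C(65, 10) = 179013799328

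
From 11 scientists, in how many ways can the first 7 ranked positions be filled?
P(11,7) = 11!/(11-7)! = 1663200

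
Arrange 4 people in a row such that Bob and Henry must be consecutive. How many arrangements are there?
Treat the 2 as one block: (4-2+1)! × 2! = 6 × 2 = 12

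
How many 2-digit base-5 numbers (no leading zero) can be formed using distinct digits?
First digit: 4 choices (nonzero). Then descending: 4 × 4 = 16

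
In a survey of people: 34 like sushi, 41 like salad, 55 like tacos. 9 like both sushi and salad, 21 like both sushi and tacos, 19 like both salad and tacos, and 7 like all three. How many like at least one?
|A∪B∪C| = 34+41+55-9-21-19+7 = 88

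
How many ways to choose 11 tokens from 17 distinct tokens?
C(17,11) = 17!/(11!×6!) = 12376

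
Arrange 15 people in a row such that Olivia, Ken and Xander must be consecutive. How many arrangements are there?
Treat the 3 as one block: (15-3+1)! × 3! = 6227020800 × 6 = 37362124800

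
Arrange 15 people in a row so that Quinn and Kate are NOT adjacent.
Total - adjacent = 15! - (15-1)!×2 = 1307674368000 - 174356582400 = 1133317785600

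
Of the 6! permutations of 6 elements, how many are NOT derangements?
Complement of the derangements. !6 = Σ_{j=0}^{6} (-1)^j·6!/j! = 720 - 720 + 360 - 120 + 30 - 6 + 1 = 265. 6! - !6 = 720 - 265 = 455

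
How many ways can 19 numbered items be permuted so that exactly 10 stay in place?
Choose the 10 fixed points C(19,10) = 92378, derange the rest: !9 = Σ_{j=0}^{9} (-1)^j·9!/j! = 362880 - 362880 + 181440 - 60480 + 15120 - 3024 + 504 - 72 + 9 - 1 = 133496. Product = 92378 × 133496 = 12332093488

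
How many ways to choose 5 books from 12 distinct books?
C(12,5) = 12!/(5!×7!) = 792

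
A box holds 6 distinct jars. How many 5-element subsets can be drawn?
C(6,5) = 6!/(5!×1!) = 6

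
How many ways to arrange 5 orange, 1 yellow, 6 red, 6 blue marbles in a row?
18! / (5! × 1! × 6! × 6!) = 102918816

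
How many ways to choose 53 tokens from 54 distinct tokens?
C(54,53) = 54!/(53!×1!) = 54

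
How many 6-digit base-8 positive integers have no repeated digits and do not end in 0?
Last digit: 7 nonzero choices. First digit: 6 (nonzero, ≠last). Middle 4: P(6,4) = 360. Total = 15120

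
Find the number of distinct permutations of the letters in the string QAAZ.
4! / (1! × 2! × 1!) = 12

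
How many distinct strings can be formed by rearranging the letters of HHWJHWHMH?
9! / (1! × 2! × 1! × 5!) = 1512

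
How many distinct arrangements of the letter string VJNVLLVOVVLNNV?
14! / (1! × 1! × 3! × 3! × 6!) = 3363360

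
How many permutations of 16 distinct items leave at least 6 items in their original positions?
Exactly j fixed points: C(16,j)·!(16-j); sum over j ≥ 6 (derangement numbers via !m = (m-1)·(!(m-1) + !(m-2)): !0..!10 = 1, 0, 1, 2, 9, 44, 265, 1854, 14833, 133496, 1334961). Σ_{j=6}^{16} C(16,j)·!(16-j) = C(16,6)·!10 + C(16,7)·!9 + C(16,8)·!8 + C(16,9)·!7 + C(16,10)·!6 + C(16,11)·!5 + C(16,12)·!4 + C(16,13)·!3 + C(16,14)·!2 + C(16,15)·!1 + C(16,16)·!0 = 8008·1334961 + 11440·133496 + 12870·14833 + 11440·1854 + 8008·265 + 4368·44 + 1820·9 + 560·2 + 120·1 + 16·0 + 1·1 = 12432004331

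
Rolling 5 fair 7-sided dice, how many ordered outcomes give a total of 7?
Coefficient of x^7 in (x + x² + ... + x^7)^5. By inclusion-exclusion on dice exceeding 7: Σ_j (-1)^j C(5,j)·C(7-1-7j, 4) = C(5,0)·C(6,4) = 1·15 = 15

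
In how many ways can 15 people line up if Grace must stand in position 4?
Fix one position: (15-1)! = 87178291200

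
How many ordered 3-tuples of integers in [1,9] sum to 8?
Coefficient of x^8 in (x + x² + ... + x^9)^3. By inclusion-exclusion on dice exceeding 9: Σ_j (-1)^j C(3,j)·C(8-1-9j, 2) = C(3,0)·C(7,2) = 1·21 = 21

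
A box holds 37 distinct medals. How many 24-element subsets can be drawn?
C(37,24) = 37!/(24!×13!) = 3562467300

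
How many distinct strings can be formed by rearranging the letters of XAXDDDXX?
8! / (3! × 4! × 1!) = 280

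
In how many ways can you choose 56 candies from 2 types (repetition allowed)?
C(56+2-1, 2-1) = C(57, 1) = 57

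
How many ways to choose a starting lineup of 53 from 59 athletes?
C(59,53) = 59!/(53!×6!) = 45057474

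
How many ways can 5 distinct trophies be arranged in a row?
5! = 120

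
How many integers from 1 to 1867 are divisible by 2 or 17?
⌊1867/2⌋ + ⌊1867/17⌋ - ⌊1867/34⌋ = 933 + 109 - 54 = 988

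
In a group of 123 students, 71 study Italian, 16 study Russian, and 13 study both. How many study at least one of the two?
|A∪B| = |A| + |B| - |A∩B| = 71 + 16 - 13 = 74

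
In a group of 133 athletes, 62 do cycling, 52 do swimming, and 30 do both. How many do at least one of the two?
|A∪B| = |A| + |B| - |A∩B| = 62 + 52 - 30 = 84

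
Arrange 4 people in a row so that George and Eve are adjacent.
Treat as block: (4-1)! × 2! = 6 × 2 = 12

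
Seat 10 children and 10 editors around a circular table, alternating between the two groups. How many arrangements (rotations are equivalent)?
Fix one of the children: (10-1)! ways for the remaining children, × 10! ways for the editors = 362880 × 3628800 = 1316818944000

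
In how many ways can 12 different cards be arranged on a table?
12! = 479001600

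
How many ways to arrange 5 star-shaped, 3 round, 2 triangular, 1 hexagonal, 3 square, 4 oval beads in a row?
18! / (5! × 3! × 2! × 1! × 3! × 4!) = 30875644800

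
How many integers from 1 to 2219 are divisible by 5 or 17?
⌊2219/5⌋ + ⌊2219/17⌋ - ⌊2219/85⌋ = 443 + 130 - 26 = 547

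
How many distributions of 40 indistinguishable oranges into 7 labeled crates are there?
C(40+7-1, 7-1) = C(46, 6) = 9366819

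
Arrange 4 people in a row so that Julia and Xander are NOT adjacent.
Total - adjacent = 4! - (4-1)!×2 = 24 - 12 = 12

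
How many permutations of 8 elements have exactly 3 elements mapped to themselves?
Choose the 3 fixed points C(8,3) = 56, derange the rest: !5 = Σ_{j=0}^{5} (-1)^j·5!/j! = 120 - 120 + 60 - 20 + 5 - 1 = 44. Product = 56 × 44 = 2464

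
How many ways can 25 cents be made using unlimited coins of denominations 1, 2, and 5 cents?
Coefficient of x^25 in 1/(1-x^1) · 1/(1-x^2) · 1/(1-x^5). Case on j = number of 5-cent coins (j = 0..5); remainder r = 25 - 5j is made from {1,2} in ⌊r/2⌋+1 ways. r = 25, 20, 15, 10, 5, 0 → 13 + 11 + 8 + 6 + 3 + 1 = 42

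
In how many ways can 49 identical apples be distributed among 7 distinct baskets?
C(49+7-1, 7-1) = C(55, 6) = 28989675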